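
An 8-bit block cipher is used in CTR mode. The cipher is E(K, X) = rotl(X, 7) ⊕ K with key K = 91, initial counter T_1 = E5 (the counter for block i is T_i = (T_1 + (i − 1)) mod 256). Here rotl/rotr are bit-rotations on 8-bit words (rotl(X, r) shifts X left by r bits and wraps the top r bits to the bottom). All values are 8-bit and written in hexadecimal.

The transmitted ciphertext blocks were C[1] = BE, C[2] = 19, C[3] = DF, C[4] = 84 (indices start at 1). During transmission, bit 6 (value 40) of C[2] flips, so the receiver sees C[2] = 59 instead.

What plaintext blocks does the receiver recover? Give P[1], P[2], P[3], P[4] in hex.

P[1] = DD, P[2] = BB, P[3] = BD, P[4] = 61

CTR decryption: S_i = E(K, T_i) where T_i is the counter for block i; P_i = C_i ⊕ S_i.
Only C[2] changed, to 59. In CTR, a change in C_i flips the same bit in P_i only; the keystream is unaffected. Decrypting the received ciphertext:
P[1]: T = E5, S = E(K, T) = 63; BE ⊕ 63 = DD.
P[2]: T = E6, S = E(K, T) = E2; 59 ⊕ E2 = BB.
P[3]: T = E7, S = E(K, T) = 62; DF ⊕ 62 = BD.
P[4]: T = E8, S = E(K, T) = E5; 84 ⊕ E5 = 61.
Blocks that differ from the original plaintext: P[2].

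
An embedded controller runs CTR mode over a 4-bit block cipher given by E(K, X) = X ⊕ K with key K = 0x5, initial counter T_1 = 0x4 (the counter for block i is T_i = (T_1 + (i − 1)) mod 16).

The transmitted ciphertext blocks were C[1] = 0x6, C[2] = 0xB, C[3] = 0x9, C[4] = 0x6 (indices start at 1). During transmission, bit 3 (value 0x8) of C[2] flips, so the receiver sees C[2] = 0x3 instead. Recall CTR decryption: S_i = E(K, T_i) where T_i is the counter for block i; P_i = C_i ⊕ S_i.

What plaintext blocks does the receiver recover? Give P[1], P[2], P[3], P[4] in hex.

P[1] = 0x7, P[2] = 0x3, P[3] = 0xA, P[4] = 0x4

Only C[2] changed, to 0x3. In CTR, a change in C_i flips the same bit in P_i only; the keystream is unaffected. Decrypting the received ciphertext:
P[1]: T = 0x4, S = E(K, T) = 0x1; 0x6 ⊕ 0x1 = 0x7.
P[2]: T = 0x5, S = E(K, T) = 0x0; 0x3 ⊕ 0x0 = 0x3.
P[3]: T = 0x6, S = E(K, T) = 0x3; 0x9 ⊕ 0x3 = 0xA.
P[4]: T = 0x7, S = E(K, T) = 0x2; 0x6 ⊕ 0x2 = 0x4.
Blocks that differ from the original plaintext: P[2].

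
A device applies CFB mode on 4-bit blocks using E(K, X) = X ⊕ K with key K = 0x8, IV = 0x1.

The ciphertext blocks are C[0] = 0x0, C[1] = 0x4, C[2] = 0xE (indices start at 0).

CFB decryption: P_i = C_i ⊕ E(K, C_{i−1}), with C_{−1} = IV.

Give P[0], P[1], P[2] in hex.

P[0] = 0x9, P[1] = 0xC, P[2] = 0x2

P[0]: E(K, 0x1) = 0x9; 0x0 ⊕ 0x9 = 0x9.
P[1]: E(K, 0x0) = 0x8; 0x4 ⊕ 0x8 = 0xC.
P[2]: E(K, 0x4) = 0xC; 0xE ⊕ 0xC = 0x2.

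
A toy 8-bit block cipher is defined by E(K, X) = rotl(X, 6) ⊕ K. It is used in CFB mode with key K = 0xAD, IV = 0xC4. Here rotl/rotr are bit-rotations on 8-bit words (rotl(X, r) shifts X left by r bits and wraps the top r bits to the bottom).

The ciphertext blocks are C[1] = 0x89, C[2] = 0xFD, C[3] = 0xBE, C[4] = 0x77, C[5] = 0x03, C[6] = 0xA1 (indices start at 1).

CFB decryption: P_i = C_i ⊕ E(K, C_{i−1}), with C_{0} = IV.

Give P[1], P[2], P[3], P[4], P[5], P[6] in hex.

P[1]: E(K, 0xC4) = 0x9C; 0x89 ⊕ 0x9C = 0x15.
P[2]: E(K, 0x89) = 0xCF; 0xFD ⊕ 0xCF = 0x32.
P[3]: E(K, 0xFD) = 0xD2; 0xBE ⊕ 0xD2 = 0x6C.
P[4]: E(K, 0xBE) = 0x02; 0x77 ⊕ 0x02 = 0x75.
P[5]: E(K, 0x77) = 0x70; 0x03 ⊕ 0x70 = 0x73.
P[6]: E(K, 0x03) = 0x6D; 0xA1 ⊕ 0x6D = 0xCC.

P[1] = 0x15, P[2] = 0x32, P[3] = 0x6C, P[4] = 0x75, P[5] = 0x73, P[6] = 0xCC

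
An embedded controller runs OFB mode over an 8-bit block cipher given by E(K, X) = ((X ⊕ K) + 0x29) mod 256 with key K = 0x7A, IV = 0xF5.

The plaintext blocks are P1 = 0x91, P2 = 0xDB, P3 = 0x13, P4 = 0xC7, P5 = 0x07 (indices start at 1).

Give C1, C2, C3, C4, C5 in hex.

OFB encryption: S_i = E(K, S_{i−1}) with S_{0} = IV; C_i = P_i ⊕ S_i.
C1: S = E(K, 0xF5) = 0xB8; 0x91 ⊕ 0xB8 = 0x29.
C2: S = E(K, 0xB8) = 0xEB; 0xDB ⊕ 0xEB = 0x30.
C3: S = E(K, 0xEB) = 0xBA; 0x13 ⊕ 0xBA = 0xA9.
C4: S = E(K, 0xBA) = 0xE9; 0xC7 ⊕ 0xE9 = 0x2E.
C5: S = E(K, 0xE9) = 0xBC; 0x07 ⊕ 0xBC = 0xBB.

C1 = 0x29, C2 = 0x30, C3 = 0xA9, C4 = 0x2E, C5 = 0xBB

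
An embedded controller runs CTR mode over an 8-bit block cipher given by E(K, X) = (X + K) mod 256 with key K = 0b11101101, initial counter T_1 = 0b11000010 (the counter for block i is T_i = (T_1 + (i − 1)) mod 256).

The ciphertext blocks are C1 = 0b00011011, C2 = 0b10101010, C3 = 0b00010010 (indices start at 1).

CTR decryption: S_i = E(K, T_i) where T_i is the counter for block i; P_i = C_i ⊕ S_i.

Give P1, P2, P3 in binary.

P1 = 0b10110100, P2 = 0b00011010, P3 = 0b10100011

P1: T = 0b11000010, S = E(K, T) = 0b10101111; 0b00011011 ⊕ 0b10101111 = 0b10110100.
P2: T = 0b11000011, S = E(K, T) = 0b10110000; 0b10101010 ⊕ 0b10110000 = 0b00011010.
P3: T = 0b11000100, S = E(K, T) = 0b10110001; 0b00010010 ⊕ 0b10110001 = 0b10100011.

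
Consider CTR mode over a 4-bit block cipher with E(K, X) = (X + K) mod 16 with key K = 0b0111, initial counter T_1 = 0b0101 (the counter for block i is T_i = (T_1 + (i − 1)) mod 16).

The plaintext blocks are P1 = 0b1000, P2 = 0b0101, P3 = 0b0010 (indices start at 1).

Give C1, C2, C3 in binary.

C1 = 0b0100, C2 = 0b1000, C3 = 0b1100

CTR encryption: S_i = E(K, T_i) where T_i is the counter for block i; C_i = P_i ⊕ S_i.
C1: T = 0b0101, S = E(K, T) = 0b1100; 0b1000 ⊕ 0b1100 = 0b0100.
C2: T = 0b0110, S = E(K, T) = 0b1101; 0b0101 ⊕ 0b1101 = 0b1000.
C3: T = 0b0111, S = E(K, T) = 0b1110; 0b0010 ⊕ 0b1110 = 0b1100.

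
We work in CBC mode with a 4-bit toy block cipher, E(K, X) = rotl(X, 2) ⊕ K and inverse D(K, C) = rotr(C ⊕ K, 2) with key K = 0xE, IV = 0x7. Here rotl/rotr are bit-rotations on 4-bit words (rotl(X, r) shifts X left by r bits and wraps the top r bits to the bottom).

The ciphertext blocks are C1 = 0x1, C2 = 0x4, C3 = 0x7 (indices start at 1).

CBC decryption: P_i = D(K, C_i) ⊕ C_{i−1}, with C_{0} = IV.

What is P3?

P3 = 0x2

P3: D(K, 0x7) = 0x6; 0x6 ⊕ 0x4 = 0x2.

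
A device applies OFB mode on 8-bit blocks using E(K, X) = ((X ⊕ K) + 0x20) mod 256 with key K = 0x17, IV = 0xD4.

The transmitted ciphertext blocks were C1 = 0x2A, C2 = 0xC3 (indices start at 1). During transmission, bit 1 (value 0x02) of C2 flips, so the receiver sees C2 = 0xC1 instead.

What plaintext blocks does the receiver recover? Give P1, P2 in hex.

OFB decryption: S_i = E(K, S_{i−1}) with S_{0} = IV; P_i = C_i ⊕ S_i.
Only C2 changed, to 0xC1. In OFB, a change in C_i flips the same bit in P_i only; the keystream is unaffected. Decrypting the received ciphertext:
P1: S = E(K, 0xD4) = 0xE3; 0x2A ⊕ 0xE3 = 0xC9.
P2: S = E(K, 0xE3) = 0x14; 0xC1 ⊕ 0x14 = 0xD5.
Blocks that differ from the original plaintext: P2.

P1 = 0xC9, P2 = 0xD5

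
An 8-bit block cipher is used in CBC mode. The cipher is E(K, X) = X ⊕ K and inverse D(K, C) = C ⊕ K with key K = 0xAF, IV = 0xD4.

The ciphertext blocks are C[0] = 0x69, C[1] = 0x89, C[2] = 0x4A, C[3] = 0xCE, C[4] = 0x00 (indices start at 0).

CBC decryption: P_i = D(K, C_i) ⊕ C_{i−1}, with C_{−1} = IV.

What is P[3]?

P[3] = 0x2B

P[3]: D(K, 0xCE) = 0x61; 0x61 ⊕ 0x4A = 0x2B.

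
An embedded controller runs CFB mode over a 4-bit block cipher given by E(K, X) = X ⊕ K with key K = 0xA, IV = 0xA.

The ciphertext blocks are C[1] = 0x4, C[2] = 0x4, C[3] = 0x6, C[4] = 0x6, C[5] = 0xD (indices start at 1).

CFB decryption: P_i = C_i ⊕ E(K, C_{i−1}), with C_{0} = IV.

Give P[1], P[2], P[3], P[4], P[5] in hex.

P[1] = 0x4, P[2] = 0xA, P[3] = 0x8, P[4] = 0xA, P[5] = 0x1

P[1]: E(K, 0xA) = 0x0; 0x4 ⊕ 0x0 = 0x4.
P[2]: E(K, 0x4) = 0xE; 0x4 ⊕ 0xE = 0xA.
P[3]: E(K, 0x4) = 0xE; 0x6 ⊕ 0xE = 0x8.
P[4]: E(K, 0x6) = 0xC; 0x6 ⊕ 0xC = 0xA.
P[5]: E(K, 0x6) = 0xC; 0xD ⊕ 0xC = 0x1.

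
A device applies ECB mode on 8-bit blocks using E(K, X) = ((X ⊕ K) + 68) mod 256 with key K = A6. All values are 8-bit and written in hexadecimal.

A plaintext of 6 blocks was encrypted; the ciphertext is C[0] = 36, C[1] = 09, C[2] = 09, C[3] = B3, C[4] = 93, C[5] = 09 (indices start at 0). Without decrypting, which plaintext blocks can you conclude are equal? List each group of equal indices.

P[1] = P[2] = P[5]

ECB encrypts each block independently with the same key, so equal ciphertext blocks imply equal plaintext blocks.
C[1] = C[2] = C[5] = 09, so P[1] = P[2] = P[5].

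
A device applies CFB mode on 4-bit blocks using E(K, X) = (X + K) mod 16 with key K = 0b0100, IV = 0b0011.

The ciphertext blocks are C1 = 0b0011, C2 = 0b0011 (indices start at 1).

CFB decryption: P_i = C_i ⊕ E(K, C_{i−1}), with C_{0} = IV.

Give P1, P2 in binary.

P1: E(K, 0b0011) = 0b0111; 0b0011 ⊕ 0b0111 = 0b0100.
P2: E(K, 0b0011) = 0b0111; 0b0011 ⊕ 0b0111 = 0b0100.

P1 = 0b0100, P2 = 0b0100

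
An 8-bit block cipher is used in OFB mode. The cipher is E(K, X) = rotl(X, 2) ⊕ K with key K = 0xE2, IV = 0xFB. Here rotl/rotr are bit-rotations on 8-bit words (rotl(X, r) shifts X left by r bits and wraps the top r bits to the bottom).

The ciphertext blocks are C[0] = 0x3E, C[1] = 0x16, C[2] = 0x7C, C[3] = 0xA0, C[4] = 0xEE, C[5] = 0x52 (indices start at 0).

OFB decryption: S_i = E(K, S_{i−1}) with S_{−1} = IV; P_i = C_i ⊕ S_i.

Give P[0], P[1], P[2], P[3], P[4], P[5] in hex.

P[0] = 0x33, P[1] = 0xC0, P[2] = 0xC5, P[3] = 0xA4, P[4] = 0x1C, P[5] = 0x7B

P[0]: S = E(K, 0xFB) = 0x0D; 0x3E ⊕ 0x0D = 0x33.
P[1]: S = E(K, 0x0D) = 0xD6; 0x16 ⊕ 0xD6 = 0xC0.
P[2]: S = E(K, 0xD6) = 0xB9; 0x7C ⊕ 0xB9 = 0xC5.
P[3]: S = E(K, 0xB9) = 0x04; 0xA0 ⊕ 0x04 = 0xA4.
P[4]: S = E(K, 0x04) = 0xF2; 0xEE ⊕ 0xF2 = 0x1C.
P[5]: S = E(K, 0xF2) = 0x29; 0x52 ⊕ 0x29 = 0x7B.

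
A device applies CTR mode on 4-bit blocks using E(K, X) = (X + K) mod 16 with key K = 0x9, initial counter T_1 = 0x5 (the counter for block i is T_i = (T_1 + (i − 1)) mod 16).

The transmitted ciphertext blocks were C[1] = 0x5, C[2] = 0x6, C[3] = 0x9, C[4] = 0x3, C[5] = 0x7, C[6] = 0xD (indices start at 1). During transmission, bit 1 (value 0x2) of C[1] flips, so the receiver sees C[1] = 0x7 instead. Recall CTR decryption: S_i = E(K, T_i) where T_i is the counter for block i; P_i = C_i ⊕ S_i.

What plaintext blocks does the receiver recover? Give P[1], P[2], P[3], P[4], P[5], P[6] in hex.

Only C[1] changed, to 0x7. In CTR, a change in C_i flips the same bit in P_i only; the keystream is unaffected. Decrypting the received ciphertext:
P[1]: T = 0x5, S = E(K, T) = 0xE; 0x7 ⊕ 0xE = 0x9.
P[2]: T = 0x6, S = E(K, T) = 0xF; 0x6 ⊕ 0xF = 0x9.
P[3]: T = 0x7, S = E(K, T) = 0x0; 0x9 ⊕ 0x0 = 0x9.
P[4]: T = 0x8, S = E(K, T) = 0x1; 0x3 ⊕ 0x1 = 0x2.
P[5]: T = 0x9, S = E(K, T) = 0x2; 0x7 ⊕ 0x2 = 0x5.
P[6]: T = 0xA, S = E(K, T) = 0x3; 0xD ⊕ 0x3 = 0xE.
Blocks that differ from the original plaintext: P[1].

P[1] = 0x9, P[2] = 0x9, P[3] = 0x9, P[4] = 0x2, P[5] = 0x5, P[6] = 0xE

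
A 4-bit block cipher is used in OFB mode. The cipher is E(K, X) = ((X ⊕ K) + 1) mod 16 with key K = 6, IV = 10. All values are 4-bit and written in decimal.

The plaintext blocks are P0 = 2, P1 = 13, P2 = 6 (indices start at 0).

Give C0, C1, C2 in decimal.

OFB encryption: S_i = E(K, S_{i−1}) with S_{−1} = IV; C_i = P_i ⊕ S_i.
C0: S = E(K, 10) = 13; 2 ⊕ 13 = 15.
C1: S = E(K, 13) = 12; 13 ⊕ 12 = 1.
C2: S = E(K, 12) = 11; 6 ⊕ 11 = 13.

C0 = 15, C1 = 1, C2 = 13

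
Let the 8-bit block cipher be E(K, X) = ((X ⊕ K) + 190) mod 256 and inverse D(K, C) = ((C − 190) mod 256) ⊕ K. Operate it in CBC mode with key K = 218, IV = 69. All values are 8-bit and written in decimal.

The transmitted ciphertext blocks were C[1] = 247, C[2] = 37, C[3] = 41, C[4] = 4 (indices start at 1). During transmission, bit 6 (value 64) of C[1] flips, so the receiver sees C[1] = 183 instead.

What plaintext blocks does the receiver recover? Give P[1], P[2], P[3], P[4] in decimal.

CBC decryption: P_i = D(K, C_i) ⊕ C_{i−1}, with C_{0} = IV.
Only C[1] changed, to 183. In CBC, a change in C_i garbles P_i and flips the same bit in P_{i+1}. Decrypting the received ciphertext:
P[1]: D(K, 183) = 35; 35 ⊕ 69 = 102.
P[2]: D(K, 37) = 189; 189 ⊕ 183 = 10.
P[3]: D(K, 41) = 177; 177 ⊕ 37 = 148.
P[4]: D(K, 4) = 156; 156 ⊕ 41 = 181.
Blocks that differ from the original plaintext: P[1], P[2].

P[1] = 102, P[2] = 10, P[3] = 148, P[4] = 181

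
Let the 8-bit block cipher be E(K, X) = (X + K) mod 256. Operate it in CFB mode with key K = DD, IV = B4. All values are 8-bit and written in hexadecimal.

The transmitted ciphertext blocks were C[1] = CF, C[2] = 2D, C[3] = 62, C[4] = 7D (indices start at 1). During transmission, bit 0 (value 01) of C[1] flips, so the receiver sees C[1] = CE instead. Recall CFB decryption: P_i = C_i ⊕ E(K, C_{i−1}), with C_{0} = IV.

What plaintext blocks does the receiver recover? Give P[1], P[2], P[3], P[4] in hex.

Only C[1] changed, to CE. In CFB, a change in C_i flips the same bit in P_i and garbles P_{i+1}. Decrypting the received ciphertext:
P[1]: E(K, B4) = 91; CE ⊕ 91 = 5F.
P[2]: E(K, CE) = AB; 2D ⊕ AB = 86.
P[3]: E(K, 2D) = 0A; 62 ⊕ 0A = 68.
P[4]: E(K, 62) = 3F; 7D ⊕ 3F = 42.
Blocks that differ from the original plaintext: P[1], P[2].

P[1] = 5F, P[2] = 86, P[3] = 68, P[4] = 42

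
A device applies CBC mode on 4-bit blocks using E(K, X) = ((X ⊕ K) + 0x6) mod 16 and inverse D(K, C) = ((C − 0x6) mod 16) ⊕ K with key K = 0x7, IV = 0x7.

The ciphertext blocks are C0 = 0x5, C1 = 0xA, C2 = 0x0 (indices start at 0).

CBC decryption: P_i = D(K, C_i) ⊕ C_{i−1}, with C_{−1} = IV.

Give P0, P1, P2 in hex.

P0 = 0xF, P1 = 0x6, P2 = 0x7

P0: D(K, 0x5) = 0x8; 0x8 ⊕ 0x7 = 0xF.
P1: D(K, 0xA) = 0x3; 0x3 ⊕ 0x5 = 0x6.
P2: D(K, 0x0) = 0xD; 0xD ⊕ 0xA = 0x7.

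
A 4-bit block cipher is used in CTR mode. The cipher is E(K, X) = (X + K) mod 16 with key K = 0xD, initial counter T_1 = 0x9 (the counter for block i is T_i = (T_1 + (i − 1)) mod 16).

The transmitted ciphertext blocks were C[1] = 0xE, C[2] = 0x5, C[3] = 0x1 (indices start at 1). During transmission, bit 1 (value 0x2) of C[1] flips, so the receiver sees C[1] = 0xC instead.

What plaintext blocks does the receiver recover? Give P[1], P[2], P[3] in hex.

CTR decryption: S_i = E(K, T_i) where T_i is the counter for block i; P_i = C_i ⊕ S_i.
Only C[1] changed, to 0xC. In CTR, a change in C_i flips the same bit in P_i only; the keystream is unaffected. Decrypting the received ciphertext:
P[1]: T = 0x9, S = E(K, T) = 0x6; 0xC ⊕ 0x6 = 0xA.
P[2]: T = 0xA, S = E(K, T) = 0x7; 0x5 ⊕ 0x7 = 0x2.
P[3]: T = 0xB, S = E(K, T) = 0x8; 0x1 ⊕ 0x8 = 0x9.
Blocks that differ from the original plaintext: P[1].

P[1] = 0xA, P[2] = 0x2, P[3] = 0x9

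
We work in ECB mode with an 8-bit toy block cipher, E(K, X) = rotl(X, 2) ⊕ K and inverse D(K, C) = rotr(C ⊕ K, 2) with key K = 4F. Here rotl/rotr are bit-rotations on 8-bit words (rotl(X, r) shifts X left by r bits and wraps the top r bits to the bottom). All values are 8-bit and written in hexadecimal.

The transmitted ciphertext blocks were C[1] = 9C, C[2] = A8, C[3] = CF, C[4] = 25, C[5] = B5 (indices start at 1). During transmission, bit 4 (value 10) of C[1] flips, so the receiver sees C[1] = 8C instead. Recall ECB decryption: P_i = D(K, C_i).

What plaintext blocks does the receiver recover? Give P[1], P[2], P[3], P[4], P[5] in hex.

P[1] = F0, P[2] = F9, P[3] = 20, P[4] = 9A, P[5] = BE

Only C[1] changed, to 8C. In ECB, a change in C_i affects only P_i. Decrypting the received ciphertext:
P[1]: D(K, 8C) = F0.
P[2]: D(K, A8) = F9.
P[3]: D(K, CF) = 20.
P[4]: D(K, 25) = 9A.
P[5]: D(K, B5) = BE.
Blocks that differ from the original plaintext: P[1].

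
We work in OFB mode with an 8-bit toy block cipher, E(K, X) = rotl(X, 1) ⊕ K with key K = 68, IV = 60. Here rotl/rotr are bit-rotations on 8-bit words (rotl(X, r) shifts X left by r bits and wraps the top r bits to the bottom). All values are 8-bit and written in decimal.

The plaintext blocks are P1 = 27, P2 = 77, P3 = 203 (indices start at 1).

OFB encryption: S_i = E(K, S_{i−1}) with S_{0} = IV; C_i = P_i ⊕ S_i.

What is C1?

C1: S = E(K, 60) = 60; 27 ⊕ 60 = 39.

C1 = 39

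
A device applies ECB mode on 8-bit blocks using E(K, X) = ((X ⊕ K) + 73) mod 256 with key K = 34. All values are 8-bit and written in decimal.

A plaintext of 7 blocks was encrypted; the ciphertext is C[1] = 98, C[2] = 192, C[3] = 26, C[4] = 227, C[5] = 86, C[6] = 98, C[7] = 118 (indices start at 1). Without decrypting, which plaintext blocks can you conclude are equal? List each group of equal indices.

P[1] = P[6]

ECB encrypts each block independently with the same key, so equal ciphertext blocks imply equal plaintext blocks.
C[1] = C[6] = 98, so P[1] = P[6].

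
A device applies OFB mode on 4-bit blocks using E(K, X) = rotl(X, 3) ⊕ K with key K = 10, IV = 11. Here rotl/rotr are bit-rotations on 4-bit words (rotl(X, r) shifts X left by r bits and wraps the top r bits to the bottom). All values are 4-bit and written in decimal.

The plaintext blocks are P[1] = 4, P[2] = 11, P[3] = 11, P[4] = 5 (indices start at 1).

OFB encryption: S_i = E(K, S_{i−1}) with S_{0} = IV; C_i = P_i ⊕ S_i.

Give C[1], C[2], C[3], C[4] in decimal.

C[1] = 3, C[2] = 10, C[3] = 9, C[4] = 14

C[1]: S = E(K, 11) = 7; 4 ⊕ 7 = 3.
C[2]: S = E(K, 7) = 1; 11 ⊕ 1 = 10.
C[3]: S = E(K, 1) = 2; 11 ⊕ 2 = 9.
C[4]: S = E(K, 2) = 11; 5 ⊕ 11 = 14.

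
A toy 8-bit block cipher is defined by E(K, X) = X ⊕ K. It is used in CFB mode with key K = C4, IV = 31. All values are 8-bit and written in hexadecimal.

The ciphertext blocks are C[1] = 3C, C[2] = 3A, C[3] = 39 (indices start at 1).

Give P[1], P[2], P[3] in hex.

P[1] = C9, P[2] = C2, P[3] = C7

CFB decryption: P_i = C_i ⊕ E(K, C_{i−1}), with C_{0} = IV.
P[1]: E(K, 31) = F5; 3C ⊕ F5 = C9.
P[2]: E(K, 3C) = F8; 3A ⊕ F8 = C2.
P[3]: E(K, 3A) = FE; 39 ⊕ FE = C7.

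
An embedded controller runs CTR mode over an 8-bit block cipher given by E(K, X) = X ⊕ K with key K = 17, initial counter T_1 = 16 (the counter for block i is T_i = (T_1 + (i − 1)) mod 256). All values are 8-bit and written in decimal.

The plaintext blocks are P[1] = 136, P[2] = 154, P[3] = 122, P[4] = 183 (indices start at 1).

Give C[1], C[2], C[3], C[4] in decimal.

C[1] = 137, C[2] = 154, C[3] = 121, C[4] = 181

CTR encryption: S_i = E(K, T_i) where T_i is the counter for block i; C_i = P_i ⊕ S_i.
C[1]: T = 16, S = E(K, T) = 1; 136 ⊕ 1 = 137.
C[2]: T = 17, S = E(K, T) = 0; 154 ⊕ 0 = 154.
C[3]: T = 18, S = E(K, T) = 3; 122 ⊕ 3 = 121.
C[4]: T = 19, S = E(K, T) = 2; 183 ⊕ 2 = 181.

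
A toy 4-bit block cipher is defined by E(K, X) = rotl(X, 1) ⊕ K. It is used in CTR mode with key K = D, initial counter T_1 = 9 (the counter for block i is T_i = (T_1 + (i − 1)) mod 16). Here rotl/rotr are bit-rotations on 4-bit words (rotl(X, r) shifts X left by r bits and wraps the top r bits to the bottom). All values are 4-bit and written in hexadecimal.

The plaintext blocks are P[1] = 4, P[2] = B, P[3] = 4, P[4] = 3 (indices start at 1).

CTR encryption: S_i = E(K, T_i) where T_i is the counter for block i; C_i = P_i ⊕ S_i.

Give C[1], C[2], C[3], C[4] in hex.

C[1] = A, C[2] = 3, C[3] = E, C[4] = 7

C[1]: T = 9, S = E(K, T) = E; 4 ⊕ E = A.
C[2]: T = A, S = E(K, T) = 8; B ⊕ 8 = 3.
C[3]: T = B, S = E(K, T) = A; 4 ⊕ A = E.
C[4]: T = C, S = E(K, T) = 4; 3 ⊕ 4 = 7.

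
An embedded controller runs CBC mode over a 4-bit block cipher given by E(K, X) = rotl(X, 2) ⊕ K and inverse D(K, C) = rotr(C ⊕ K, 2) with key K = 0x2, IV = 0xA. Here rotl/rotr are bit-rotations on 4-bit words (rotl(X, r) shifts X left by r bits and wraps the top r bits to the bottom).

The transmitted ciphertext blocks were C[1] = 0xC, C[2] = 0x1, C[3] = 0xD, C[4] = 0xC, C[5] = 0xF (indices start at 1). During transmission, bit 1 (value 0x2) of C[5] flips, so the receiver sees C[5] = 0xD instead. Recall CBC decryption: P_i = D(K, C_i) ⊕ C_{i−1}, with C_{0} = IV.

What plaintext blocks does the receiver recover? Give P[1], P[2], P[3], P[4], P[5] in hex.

P[1] = 0x1, P[2] = 0x0, P[3] = 0xE, P[4] = 0x6, P[5] = 0x3

Only C[5] changed, to 0xD. In CBC, a change in C_i garbles P_i and flips the same bit in P_{i+1}. Decrypting the received ciphertext:
P[1]: D(K, 0xC) = 0xB; 0xB ⊕ 0xA = 0x1.
P[2]: D(K, 0x1) = 0xC; 0xC ⊕ 0xC = 0x0.
P[3]: D(K, 0xD) = 0xF; 0xF ⊕ 0x1 = 0xE.
P[4]: D(K, 0xC) = 0xB; 0xB ⊕ 0xD = 0x6.
P[5]: D(K, 0xD) = 0xF; 0xF ⊕ 0xC = 0x3.
Blocks that differ from the original plaintext: P[5].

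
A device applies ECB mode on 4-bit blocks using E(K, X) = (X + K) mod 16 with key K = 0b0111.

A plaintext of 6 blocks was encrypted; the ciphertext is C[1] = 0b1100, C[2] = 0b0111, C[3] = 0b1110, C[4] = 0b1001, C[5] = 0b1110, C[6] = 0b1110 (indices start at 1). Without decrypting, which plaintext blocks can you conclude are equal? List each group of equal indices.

ECB encrypts each block independently with the same key, so equal ciphertext blocks imply equal plaintext blocks.
C[3] = C[5] = C[6] = 0b1110, so P[3] = P[5] = P[6].

P[3] = P[5] = P[6]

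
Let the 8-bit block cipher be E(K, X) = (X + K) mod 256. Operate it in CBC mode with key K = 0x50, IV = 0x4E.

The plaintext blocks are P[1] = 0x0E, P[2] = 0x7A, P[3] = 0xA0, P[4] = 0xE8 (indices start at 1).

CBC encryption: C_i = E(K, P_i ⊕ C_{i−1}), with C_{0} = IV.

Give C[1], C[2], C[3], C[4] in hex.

C[1] = 0x90, C[2] = 0x3A, C[3] = 0xEA, C[4] = 0x52

C[1]: P[1] ⊕ 0x4E = 0x40; E(K, 0x40) = 0x90.
C[2]: P[2] ⊕ 0x90 = 0xEA; E(K, 0xEA) = 0x3A.
C[3]: P[3] ⊕ 0x3A = 0x9A; E(K, 0x9A) = 0xEA.
C[4]: P[4] ⊕ 0xEA = 0x02; E(K, 0x02) = 0x52.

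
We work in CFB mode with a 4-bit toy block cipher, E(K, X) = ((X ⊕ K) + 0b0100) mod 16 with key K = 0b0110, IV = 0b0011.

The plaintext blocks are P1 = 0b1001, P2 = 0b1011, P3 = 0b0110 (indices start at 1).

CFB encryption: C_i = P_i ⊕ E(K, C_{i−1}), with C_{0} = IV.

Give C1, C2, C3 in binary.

C1 = 0b0000, C2 = 0b0001, C3 = 0b1101

C1: E(K, 0b0011) = 0b1001; 0b1001 ⊕ 0b1001 = 0b0000.
C2: E(K, 0b0000) = 0b1010; 0b1011 ⊕ 0b1010 = 0b0001.
C3: E(K, 0b0001) = 0b1011; 0b0110 ⊕ 0b1011 = 0b1101.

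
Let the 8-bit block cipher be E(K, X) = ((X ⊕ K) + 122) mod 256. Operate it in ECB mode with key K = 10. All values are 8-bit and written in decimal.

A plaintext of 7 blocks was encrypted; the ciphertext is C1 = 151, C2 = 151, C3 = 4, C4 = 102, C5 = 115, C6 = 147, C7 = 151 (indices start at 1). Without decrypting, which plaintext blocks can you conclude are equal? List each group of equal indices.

P1 = P2 = P7

ECB encrypts each block independently with the same key, so equal ciphertext blocks imply equal plaintext blocks.
C1 = C2 = C7 = 151, so P1 = P2 = P7.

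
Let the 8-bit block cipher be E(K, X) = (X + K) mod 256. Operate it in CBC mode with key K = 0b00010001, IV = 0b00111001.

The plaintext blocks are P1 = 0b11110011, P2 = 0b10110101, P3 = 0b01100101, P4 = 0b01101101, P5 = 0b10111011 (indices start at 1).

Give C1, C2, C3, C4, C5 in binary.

CBC encryption: C_i = E(K, P_i ⊕ C_{i−1}), with C_{0} = IV.
C1: P1 ⊕ 0b00111001 = 0b11001010; E(K, 0b11001010) = 0b11011011.
C2: P2 ⊕ 0b11011011 = 0b01101110; E(K, 0b01101110) = 0b01111111.
C3: P3 ⊕ 0b01111111 = 0b00011010; E(K, 0b00011010) = 0b00101011.
C4: P4 ⊕ 0b00101011 = 0b01000110; E(K, 0b01000110) = 0b01010111.
C5: P5 ⊕ 0b01010111 = 0b11101100; E(K, 0b11101100) = 0b11111101.

C1 = 0b11011011, C2 = 0b01111111, C3 = 0b00101011, C4 = 0b01010111, C5 = 0b11111101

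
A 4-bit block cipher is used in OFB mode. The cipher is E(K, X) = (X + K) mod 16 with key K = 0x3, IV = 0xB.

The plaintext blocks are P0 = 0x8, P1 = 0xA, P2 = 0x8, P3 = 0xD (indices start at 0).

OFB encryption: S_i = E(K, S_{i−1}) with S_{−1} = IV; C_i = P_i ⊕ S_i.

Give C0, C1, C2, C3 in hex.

C0: S = E(K, 0xB) = 0xE; 0x8 ⊕ 0xE = 0x6.
C1: S = E(K, 0xE) = 0x1; 0xA ⊕ 0x1 = 0xB.
C2: S = E(K, 0x1) = 0x4; 0x8 ⊕ 0x4 = 0xC.
C3: S = E(K, 0x4) = 0x7; 0xD ⊕ 0x7 = 0xA.

C0 = 0x6, C1 = 0xB, C2 = 0xC, C3 = 0xA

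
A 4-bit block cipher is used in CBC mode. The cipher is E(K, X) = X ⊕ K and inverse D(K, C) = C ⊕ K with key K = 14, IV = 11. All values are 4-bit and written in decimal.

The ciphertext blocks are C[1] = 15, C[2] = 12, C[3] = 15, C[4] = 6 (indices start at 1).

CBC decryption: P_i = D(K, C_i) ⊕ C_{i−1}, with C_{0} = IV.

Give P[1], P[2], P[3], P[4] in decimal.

P[1]: D(K, 15) = 1; 1 ⊕ 11 = 10.
P[2]: D(K, 12) = 2; 2 ⊕ 15 = 13.
P[3]: D(K, 15) = 1; 1 ⊕ 12 = 13.
P[4]: D(K, 6) = 8; 8 ⊕ 15 = 7.

P[1] = 10, P[2] = 13, P[3] = 13, P[4] = 7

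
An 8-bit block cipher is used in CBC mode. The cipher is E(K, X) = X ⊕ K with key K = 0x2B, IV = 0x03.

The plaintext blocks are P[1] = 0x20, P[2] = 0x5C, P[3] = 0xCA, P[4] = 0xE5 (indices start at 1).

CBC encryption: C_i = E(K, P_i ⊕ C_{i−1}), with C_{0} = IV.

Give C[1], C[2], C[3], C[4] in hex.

C[1] = 0x08, C[2] = 0x7F, C[3] = 0x9E, C[4] = 0x50

C[1]: P[1] ⊕ 0x03 = 0x23; E(K, 0x23) = 0x08.
C[2]: P[2] ⊕ 0x08 = 0x54; E(K, 0x54) = 0x7F.
C[3]: P[3] ⊕ 0x7F = 0xB5; E(K, 0xB5) = 0x9E.
C[4]: P[4] ⊕ 0x9E = 0x7B; E(K, 0x7B) = 0x50.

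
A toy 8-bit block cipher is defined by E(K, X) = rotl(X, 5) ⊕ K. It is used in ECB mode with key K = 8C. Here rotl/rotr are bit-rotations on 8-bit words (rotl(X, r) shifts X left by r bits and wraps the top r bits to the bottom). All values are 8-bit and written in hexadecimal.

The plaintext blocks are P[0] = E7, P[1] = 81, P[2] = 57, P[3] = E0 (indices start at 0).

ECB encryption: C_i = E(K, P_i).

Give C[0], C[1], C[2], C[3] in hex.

C[0] = 70, C[1] = BC, C[2] = 66, C[3] = 90

C[0]: E(K, E7) = 70.
C[1]: E(K, 81) = BC.
C[2]: E(K, 57) = 66.
C[3]: E(K, E0) = 90.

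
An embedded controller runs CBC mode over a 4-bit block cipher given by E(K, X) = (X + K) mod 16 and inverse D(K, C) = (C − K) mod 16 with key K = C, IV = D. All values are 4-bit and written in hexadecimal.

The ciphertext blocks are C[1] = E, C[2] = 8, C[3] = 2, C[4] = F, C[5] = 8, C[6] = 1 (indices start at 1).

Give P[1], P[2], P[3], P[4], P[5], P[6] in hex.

CBC decryption: P_i = D(K, C_i) ⊕ C_{i−1}, with C_{0} = IV.
P[1]: D(K, E) = 2; 2 ⊕ D = F.
P[2]: D(K, 8) = C; C ⊕ E = 2.
P[3]: D(K, 2) = 6; 6 ⊕ 8 = E.
P[4]: D(K, F) = 3; 3 ⊕ 2 = 1.
P[5]: D(K, 8) = C; C ⊕ F = 3.
P[6]: D(K, 1) = 5; 5 ⊕ 8 = D.

P[1] = F, P[2] = 2, P[3] = E, P[4] = 1, P[5] = 3, P[6] = D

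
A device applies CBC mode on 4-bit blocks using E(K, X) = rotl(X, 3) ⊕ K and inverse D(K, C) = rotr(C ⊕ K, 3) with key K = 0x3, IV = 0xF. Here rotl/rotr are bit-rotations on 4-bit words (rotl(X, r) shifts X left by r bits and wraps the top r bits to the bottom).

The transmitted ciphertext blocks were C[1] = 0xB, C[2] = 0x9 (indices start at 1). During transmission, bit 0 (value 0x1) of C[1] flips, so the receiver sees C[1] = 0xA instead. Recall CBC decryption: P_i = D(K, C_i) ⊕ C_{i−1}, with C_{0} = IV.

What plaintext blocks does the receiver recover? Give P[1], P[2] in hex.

P[1] = 0xC, P[2] = 0xF

Only C[1] changed, to 0xA. In CBC, a change in C_i garbles P_i and flips the same bit in P_{i+1}. Decrypting the received ciphertext:
P[1]: D(K, 0xA) = 0x3; 0x3 ⊕ 0xF = 0xC.
P[2]: D(K, 0x9) = 0x5; 0x5 ⊕ 0xA = 0xF.
Blocks that differ from the original plaintext: P[1], P[2].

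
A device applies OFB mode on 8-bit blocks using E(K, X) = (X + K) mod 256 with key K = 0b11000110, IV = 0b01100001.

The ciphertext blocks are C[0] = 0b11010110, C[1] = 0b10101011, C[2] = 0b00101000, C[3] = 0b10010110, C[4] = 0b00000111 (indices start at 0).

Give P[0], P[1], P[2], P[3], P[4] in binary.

OFB decryption: S_i = E(K, S_{i−1}) with S_{−1} = IV; P_i = C_i ⊕ S_i.
P[0]: S = E(K, 0b01100001) = 0b00100111; 0b11010110 ⊕ 0b00100111 = 0b11110001.
P[1]: S = E(K, 0b00100111) = 0b11101101; 0b10101011 ⊕ 0b11101101 = 0b01000110.
P[2]: S = E(K, 0b11101101) = 0b10110011; 0b00101000 ⊕ 0b10110011 = 0b10011011.
P[3]: S = E(K, 0b10110011) = 0b01111001; 0b10010110 ⊕ 0b01111001 = 0b11101111.
P[4]: S = E(K, 0b01111001) = 0b00111111; 0b00000111 ⊕ 0b00111111 = 0b00111000.

P[0] = 0b11110001, P[1] = 0b01000110, P[2] = 0b10011011, P[3] = 0b11101111, P[4] = 0b00111000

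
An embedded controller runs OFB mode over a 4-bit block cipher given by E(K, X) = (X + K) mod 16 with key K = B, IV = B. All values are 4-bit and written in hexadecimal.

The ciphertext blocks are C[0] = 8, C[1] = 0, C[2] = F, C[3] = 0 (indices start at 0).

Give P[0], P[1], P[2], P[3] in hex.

P[0] = E, P[1] = 1, P[2] = 3, P[3] = 7

OFB decryption: S_i = E(K, S_{i−1}) with S_{−1} = IV; P_i = C_i ⊕ S_i.
P[0]: S = E(K, B) = 6; 8 ⊕ 6 = E.
P[1]: S = E(K, 6) = 1; 0 ⊕ 1 = 1.
P[2]: S = E(K, 1) = C; F ⊕ C = 3.
P[3]: S = E(K, C) = 7; 0 ⊕ 7 = 7.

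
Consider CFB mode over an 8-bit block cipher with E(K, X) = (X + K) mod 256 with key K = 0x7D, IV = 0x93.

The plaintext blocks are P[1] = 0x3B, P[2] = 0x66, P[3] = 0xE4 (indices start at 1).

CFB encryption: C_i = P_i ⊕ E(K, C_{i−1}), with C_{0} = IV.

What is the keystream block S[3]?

C[1]: E(K, 0x93) = 0x10; 0x3B ⊕ 0x10 = 0x2B.
C[2]: E(K, 0x2B) = 0xA8; 0x66 ⊕ 0xA8 = 0xCE.
C[3]: E(K, 0xCE) = 0x4B; 0xE4 ⊕ 0x4B = 0xAF.
So S[3] = 0x4B.

0x4B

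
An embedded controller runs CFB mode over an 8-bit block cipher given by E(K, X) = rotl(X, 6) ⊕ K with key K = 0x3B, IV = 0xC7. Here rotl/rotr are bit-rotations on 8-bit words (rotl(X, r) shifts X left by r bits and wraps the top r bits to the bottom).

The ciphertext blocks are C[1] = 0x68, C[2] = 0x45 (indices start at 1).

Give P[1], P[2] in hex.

CFB decryption: P_i = C_i ⊕ E(K, C_{i−1}), with C_{0} = IV.
P[1]: E(K, 0xC7) = 0xCA; 0x68 ⊕ 0xCA = 0xA2.
P[2]: E(K, 0x68) = 0x21; 0x45 ⊕ 0x21 = 0x64.

P[1] = 0xA2, P[2] = 0x64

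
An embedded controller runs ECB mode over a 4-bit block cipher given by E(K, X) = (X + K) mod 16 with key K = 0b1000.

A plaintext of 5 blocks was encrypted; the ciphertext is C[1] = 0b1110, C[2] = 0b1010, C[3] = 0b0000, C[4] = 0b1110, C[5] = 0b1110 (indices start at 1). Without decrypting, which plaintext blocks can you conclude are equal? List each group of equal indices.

P[1] = P[4] = P[5]

ECB encrypts each block independently with the same key, so equal ciphertext blocks imply equal plaintext blocks.
C[1] = C[4] = C[5] = 0b1110, so P[1] = P[4] = P[5].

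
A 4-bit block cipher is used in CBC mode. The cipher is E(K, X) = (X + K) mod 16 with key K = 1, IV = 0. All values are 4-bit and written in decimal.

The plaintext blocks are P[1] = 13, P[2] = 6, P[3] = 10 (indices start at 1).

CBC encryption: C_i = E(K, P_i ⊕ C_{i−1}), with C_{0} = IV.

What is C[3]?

C[1]: P[1] ⊕ 0 = 13; E(K, 13) = 14.
C[2]: P[2] ⊕ 14 = 8; E(K, 8) = 9.
C[3]: P[3] ⊕ 9 = 3; E(K, 3) = 4.

C[3] = 4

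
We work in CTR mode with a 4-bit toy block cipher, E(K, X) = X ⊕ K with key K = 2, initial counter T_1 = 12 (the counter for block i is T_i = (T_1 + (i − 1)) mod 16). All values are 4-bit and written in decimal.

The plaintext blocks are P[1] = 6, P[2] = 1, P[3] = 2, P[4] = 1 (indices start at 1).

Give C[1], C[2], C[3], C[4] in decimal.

C[1] = 8, C[2] = 14, C[3] = 14, C[4] = 12

CTR encryption: S_i = E(K, T_i) where T_i is the counter for block i; C_i = P_i ⊕ S_i.
C[1]: T = 12, S = E(K, T) = 14; 6 ⊕ 14 = 8.
C[2]: T = 13, S = E(K, T) = 15; 1 ⊕ 15 = 14.
C[3]: T = 14, S = E(K, T) = 12; 2 ⊕ 12 = 14.
C[4]: T = 15, S = E(K, T) = 13; 1 ⊕ 13 = 12.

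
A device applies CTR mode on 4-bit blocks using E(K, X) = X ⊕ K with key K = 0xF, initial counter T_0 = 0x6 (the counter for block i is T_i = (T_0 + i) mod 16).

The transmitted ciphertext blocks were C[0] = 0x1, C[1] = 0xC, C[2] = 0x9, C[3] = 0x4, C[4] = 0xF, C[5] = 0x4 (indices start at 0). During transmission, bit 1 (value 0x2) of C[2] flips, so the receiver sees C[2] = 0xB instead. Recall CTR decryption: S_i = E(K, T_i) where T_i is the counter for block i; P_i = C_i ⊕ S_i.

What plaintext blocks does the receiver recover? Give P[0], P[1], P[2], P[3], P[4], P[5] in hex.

P[0] = 0x8, P[1] = 0x4, P[2] = 0xC, P[3] = 0x2, P[4] = 0xA, P[5] = 0x0

Only C[2] changed, to 0xB. In CTR, a change in C_i flips the same bit in P_i only; the keystream is unaffected. Decrypting the received ciphertext:
P[0]: T = 0x6, S = E(K, T) = 0x9; 0x1 ⊕ 0x9 = 0x8.
P[1]: T = 0x7, S = E(K, T) = 0x8; 0xC ⊕ 0x8 = 0x4.
P[2]: T = 0x8, S = E(K, T) = 0x7; 0xB ⊕ 0x7 = 0xC.
P[3]: T = 0x9, S = E(K, T) = 0x6; 0x4 ⊕ 0x6 = 0x2.
P[4]: T = 0xA, S = E(K, T) = 0x5; 0xF ⊕ 0x5 = 0xA.
P[5]: T = 0xB, S = E(K, T) = 0x4; 0x4 ⊕ 0x4 = 0x0.
Blocks that differ from the original plaintext: P[2].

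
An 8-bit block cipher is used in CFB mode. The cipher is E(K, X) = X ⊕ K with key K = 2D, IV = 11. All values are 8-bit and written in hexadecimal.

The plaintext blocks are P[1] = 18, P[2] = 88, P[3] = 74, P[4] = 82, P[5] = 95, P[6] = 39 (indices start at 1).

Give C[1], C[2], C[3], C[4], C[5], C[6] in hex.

CFB encryption: C_i = P_i ⊕ E(K, C_{i−1}), with C_{0} = IV.
C[1]: E(K, 11) = 3C; 18 ⊕ 3C = 24.
C[2]: E(K, 24) = 09; 88 ⊕ 09 = 81.
C[3]: E(K, 81) = AC; 74 ⊕ AC = D8.
C[4]: E(K, D8) = F5; 82 ⊕ F5 = 77.
C[5]: E(K, 77) = 5A; 95 ⊕ 5A = CF.
C[6]: E(K, CF) = E2; 39 ⊕ E2 = DB.

C[1] = 24, C[2] = 81, C[3] = D8, C[4] = 77, C[5] = CF, C[6] = DB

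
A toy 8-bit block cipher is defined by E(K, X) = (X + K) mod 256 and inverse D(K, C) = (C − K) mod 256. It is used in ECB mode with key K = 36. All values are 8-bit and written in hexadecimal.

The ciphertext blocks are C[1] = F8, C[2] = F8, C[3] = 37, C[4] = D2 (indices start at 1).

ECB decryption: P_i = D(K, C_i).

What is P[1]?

P[1]: D(K, F8) = C2.

P[1] = C2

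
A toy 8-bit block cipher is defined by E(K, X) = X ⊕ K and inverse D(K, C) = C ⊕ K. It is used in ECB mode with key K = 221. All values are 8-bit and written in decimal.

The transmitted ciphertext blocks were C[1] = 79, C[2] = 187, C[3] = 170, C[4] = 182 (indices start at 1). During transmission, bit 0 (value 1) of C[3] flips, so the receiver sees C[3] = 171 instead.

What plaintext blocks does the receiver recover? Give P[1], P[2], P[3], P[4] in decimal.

P[1] = 146, P[2] = 102, P[3] = 118, P[4] = 107

ECB decryption: P_i = D(K, C_i).
Only C[3] changed, to 171. In ECB, a change in C_i affects only P_i. Decrypting the received ciphertext:
P[1]: D(K, 79) = 146.
P[2]: D(K, 187) = 102.
P[3]: D(K, 171) = 118.
P[4]: D(K, 182) = 107.
Blocks that differ from the original plaintext: P[3].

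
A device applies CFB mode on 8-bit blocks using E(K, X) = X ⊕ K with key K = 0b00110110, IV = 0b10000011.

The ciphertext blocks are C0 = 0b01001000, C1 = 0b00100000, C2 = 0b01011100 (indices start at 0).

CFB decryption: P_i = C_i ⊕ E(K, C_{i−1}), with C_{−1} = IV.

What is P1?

P1 = 0b01011110

P1: E(K, 0b01001000) = 0b01111110; 0b00100000 ⊕ 0b01111110 = 0b01011110.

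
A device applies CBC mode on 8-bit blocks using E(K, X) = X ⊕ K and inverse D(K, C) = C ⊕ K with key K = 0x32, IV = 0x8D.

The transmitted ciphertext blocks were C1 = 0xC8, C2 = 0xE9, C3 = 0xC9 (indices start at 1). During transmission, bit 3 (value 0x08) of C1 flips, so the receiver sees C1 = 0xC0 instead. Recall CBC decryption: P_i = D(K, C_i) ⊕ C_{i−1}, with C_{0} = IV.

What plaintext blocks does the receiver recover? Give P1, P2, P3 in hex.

Only C1 changed, to 0xC0. In CBC, a change in C_i garbles P_i and flips the same bit in P_{i+1}. Decrypting the received ciphertext:
P1: D(K, 0xC0) = 0xF2; 0xF2 ⊕ 0x8D = 0x7F.
P2: D(K, 0xE9) = 0xDB; 0xDB ⊕ 0xC0 = 0x1B.
P3: D(K, 0xC9) = 0xFB; 0xFB ⊕ 0xE9 = 0x12.
Blocks that differ from the original plaintext: P1, P2.

P1 = 0x7F, P2 = 0x1B, P3 = 0x12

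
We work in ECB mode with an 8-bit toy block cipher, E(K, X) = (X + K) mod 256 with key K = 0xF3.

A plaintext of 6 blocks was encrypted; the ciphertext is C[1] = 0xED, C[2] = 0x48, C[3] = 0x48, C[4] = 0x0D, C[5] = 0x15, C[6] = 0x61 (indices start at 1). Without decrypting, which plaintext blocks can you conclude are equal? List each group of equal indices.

ECB encrypts each block independently with the same key, so equal ciphertext blocks imply equal plaintext blocks.
C[2] = C[3] = 0x48, so P[2] = P[3].

P[2] = P[3]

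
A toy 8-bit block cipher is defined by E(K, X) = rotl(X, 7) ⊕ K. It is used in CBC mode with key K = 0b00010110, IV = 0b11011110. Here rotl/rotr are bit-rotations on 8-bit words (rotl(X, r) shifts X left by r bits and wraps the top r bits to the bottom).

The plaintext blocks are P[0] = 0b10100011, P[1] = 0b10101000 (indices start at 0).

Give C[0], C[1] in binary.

C[0] = 0b10101000, C[1] = 0b00010110

CBC encryption: C_i = E(K, P_i ⊕ C_{i−1}), with C_{−1} = IV.
C[0]: P[0] ⊕ 0b11011110 = 0b01111101; E(K, 0b01111101) = 0b10101000.
C[1]: P[1] ⊕ 0b10101000 = 0b00000000; E(K, 0b00000000) = 0b00010110.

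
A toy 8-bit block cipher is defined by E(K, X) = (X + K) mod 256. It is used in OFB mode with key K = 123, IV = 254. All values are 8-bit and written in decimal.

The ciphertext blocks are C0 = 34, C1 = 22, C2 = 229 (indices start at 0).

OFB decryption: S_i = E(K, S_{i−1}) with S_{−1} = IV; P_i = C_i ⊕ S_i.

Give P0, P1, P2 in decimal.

P0 = 91, P1 = 226, P2 = 138

P0: S = E(K, 254) = 121; 34 ⊕ 121 = 91.
P1: S = E(K, 121) = 244; 22 ⊕ 244 = 226.
P2: S = E(K, 244) = 111; 229 ⊕ 111 = 138.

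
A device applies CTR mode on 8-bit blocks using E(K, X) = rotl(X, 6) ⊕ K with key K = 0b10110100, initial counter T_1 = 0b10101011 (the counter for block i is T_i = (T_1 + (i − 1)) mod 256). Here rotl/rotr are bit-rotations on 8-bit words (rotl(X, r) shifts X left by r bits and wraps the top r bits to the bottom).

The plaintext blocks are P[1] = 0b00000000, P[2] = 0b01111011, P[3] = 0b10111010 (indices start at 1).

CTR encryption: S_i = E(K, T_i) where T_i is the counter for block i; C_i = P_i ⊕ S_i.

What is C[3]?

C[3] = 0b01100101

C[1]: T = 0b10101011, S = E(K, T) = 0b01011110; 0b00000000 ⊕ 0b01011110 = 0b01011110.
C[2]: T = 0b10101100, S = E(K, T) = 0b10011111; 0b01111011 ⊕ 0b10011111 = 0b11100100.
C[3]: T = 0b10101101, S = E(K, T) = 0b11011111; 0b10111010 ⊕ 0b11011111 = 0b01100101.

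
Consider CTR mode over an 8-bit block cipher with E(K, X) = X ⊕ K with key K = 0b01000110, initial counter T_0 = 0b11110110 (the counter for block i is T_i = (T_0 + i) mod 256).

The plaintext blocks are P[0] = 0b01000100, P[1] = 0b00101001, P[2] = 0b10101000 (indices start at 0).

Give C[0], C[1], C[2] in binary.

C[0] = 0b11110100, C[1] = 0b10011000, C[2] = 0b00010110

CTR encryption: S_i = E(K, T_i) where T_i is the counter for block i; C_i = P_i ⊕ S_i.
C[0]: T = 0b11110110, S = E(K, T) = 0b10110000; 0b01000100 ⊕ 0b10110000 = 0b11110100.
C[1]: T = 0b11110111, S = E(K, T) = 0b10110001; 0b00101001 ⊕ 0b10110001 = 0b10011000.
C[2]: T = 0b11111000, S = E(K, T) = 0b10111110; 0b10101000 ⊕ 0b10111110 = 0b00010110.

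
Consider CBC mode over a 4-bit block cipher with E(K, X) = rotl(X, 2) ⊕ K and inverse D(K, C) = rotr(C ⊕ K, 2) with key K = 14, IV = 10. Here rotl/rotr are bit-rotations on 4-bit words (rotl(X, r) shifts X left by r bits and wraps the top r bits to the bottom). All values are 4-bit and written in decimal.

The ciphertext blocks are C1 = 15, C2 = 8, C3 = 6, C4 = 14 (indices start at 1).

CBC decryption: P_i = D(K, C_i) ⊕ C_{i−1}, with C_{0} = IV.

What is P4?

P4: D(K, 14) = 0; 0 ⊕ 6 = 6.

P4 = 6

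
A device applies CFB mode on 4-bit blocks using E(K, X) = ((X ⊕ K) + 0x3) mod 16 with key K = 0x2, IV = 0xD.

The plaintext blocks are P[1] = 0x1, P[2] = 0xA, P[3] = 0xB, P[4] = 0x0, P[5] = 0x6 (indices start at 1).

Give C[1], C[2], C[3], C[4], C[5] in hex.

C[1] = 0x3, C[2] = 0xE, C[3] = 0x4, C[4] = 0x9, C[5] = 0x8

CFB encryption: C_i = P_i ⊕ E(K, C_{i−1}), with C_{0} = IV.
C[1]: E(K, 0xD) = 0x2; 0x1 ⊕ 0x2 = 0x3.
C[2]: E(K, 0x3) = 0x4; 0xA ⊕ 0x4 = 0xE.
C[3]: E(K, 0xE) = 0xF; 0xB ⊕ 0xF = 0x4.
C[4]: E(K, 0x4) = 0x9; 0x0 ⊕ 0x9 = 0x9.
C[5]: E(K, 0x9) = 0xE; 0x6 ⊕ 0xE = 0x8.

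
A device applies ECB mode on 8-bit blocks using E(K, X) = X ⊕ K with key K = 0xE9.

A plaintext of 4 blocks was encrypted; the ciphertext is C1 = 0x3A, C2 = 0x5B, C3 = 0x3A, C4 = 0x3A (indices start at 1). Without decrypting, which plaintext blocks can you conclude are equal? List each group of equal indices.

ECB encrypts each block independently with the same key, so equal ciphertext blocks imply equal plaintext blocks.
C1 = C3 = C4 = 0x3A, so P1 = P3 = P4.

P1 = P3 = P4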